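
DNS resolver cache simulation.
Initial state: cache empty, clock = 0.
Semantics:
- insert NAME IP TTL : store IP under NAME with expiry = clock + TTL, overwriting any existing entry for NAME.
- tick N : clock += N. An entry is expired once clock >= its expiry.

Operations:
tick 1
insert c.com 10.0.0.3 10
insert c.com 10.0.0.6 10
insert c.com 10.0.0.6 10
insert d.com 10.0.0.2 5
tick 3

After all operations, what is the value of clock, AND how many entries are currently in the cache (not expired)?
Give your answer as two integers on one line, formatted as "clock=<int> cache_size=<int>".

Op 1: tick 1 -> clock=1.
Op 2: insert c.com -> 10.0.0.3 (expiry=1+10=11). clock=1
Op 3: insert c.com -> 10.0.0.6 (expiry=1+10=11). clock=1
Op 4: insert c.com -> 10.0.0.6 (expiry=1+10=11). clock=1
Op 5: insert d.com -> 10.0.0.2 (expiry=1+5=6). clock=1
Op 6: tick 3 -> clock=4.
Final clock = 4
Final cache (unexpired): {c.com,d.com} -> size=2

Answer: clock=4 cache_size=2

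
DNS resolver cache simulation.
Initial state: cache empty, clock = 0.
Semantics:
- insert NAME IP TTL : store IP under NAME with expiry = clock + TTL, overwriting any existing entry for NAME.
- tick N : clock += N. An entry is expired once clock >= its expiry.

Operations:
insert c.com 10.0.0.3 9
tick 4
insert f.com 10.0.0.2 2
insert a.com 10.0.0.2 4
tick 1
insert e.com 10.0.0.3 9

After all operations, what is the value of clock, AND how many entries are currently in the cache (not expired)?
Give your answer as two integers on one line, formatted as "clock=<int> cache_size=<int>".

Answer: clock=5 cache_size=4

Derivation:
Op 1: insert c.com -> 10.0.0.3 (expiry=0+9=9). clock=0
Op 2: tick 4 -> clock=4.
Op 3: insert f.com -> 10.0.0.2 (expiry=4+2=6). clock=4
Op 4: insert a.com -> 10.0.0.2 (expiry=4+4=8). clock=4
Op 5: tick 1 -> clock=5.
Op 6: insert e.com -> 10.0.0.3 (expiry=5+9=14). clock=5
Final clock = 5
Final cache (unexpired): {a.com,c.com,e.com,f.com} -> size=4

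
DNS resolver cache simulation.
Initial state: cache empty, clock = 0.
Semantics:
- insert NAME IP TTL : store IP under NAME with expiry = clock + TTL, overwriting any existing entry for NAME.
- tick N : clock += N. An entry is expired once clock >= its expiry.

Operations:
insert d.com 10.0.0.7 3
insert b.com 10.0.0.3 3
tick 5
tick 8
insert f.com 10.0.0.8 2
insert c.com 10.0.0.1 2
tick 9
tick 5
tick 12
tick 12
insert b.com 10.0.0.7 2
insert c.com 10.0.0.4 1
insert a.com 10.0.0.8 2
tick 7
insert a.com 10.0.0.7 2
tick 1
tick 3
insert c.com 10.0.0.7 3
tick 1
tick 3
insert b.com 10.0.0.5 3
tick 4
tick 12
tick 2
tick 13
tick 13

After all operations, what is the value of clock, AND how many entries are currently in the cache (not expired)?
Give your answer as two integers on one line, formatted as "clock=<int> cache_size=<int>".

Op 1: insert d.com -> 10.0.0.7 (expiry=0+3=3). clock=0
Op 2: insert b.com -> 10.0.0.3 (expiry=0+3=3). clock=0
Op 3: tick 5 -> clock=5. purged={b.com,d.com}
Op 4: tick 8 -> clock=13.
Op 5: insert f.com -> 10.0.0.8 (expiry=13+2=15). clock=13
Op 6: insert c.com -> 10.0.0.1 (expiry=13+2=15). clock=13
Op 7: tick 9 -> clock=22. purged={c.com,f.com}
Op 8: tick 5 -> clock=27.
Op 9: tick 12 -> clock=39.
Op 10: tick 12 -> clock=51.
Op 11: insert b.com -> 10.0.0.7 (expiry=51+2=53). clock=51
Op 12: insert c.com -> 10.0.0.4 (expiry=51+1=52). clock=51
Op 13: insert a.com -> 10.0.0.8 (expiry=51+2=53). clock=51
Op 14: tick 7 -> clock=58. purged={a.com,b.com,c.com}
Op 15: insert a.com -> 10.0.0.7 (expiry=58+2=60). clock=58
Op 16: tick 1 -> clock=59.
Op 17: tick 3 -> clock=62. purged={a.com}
Op 18: insert c.com -> 10.0.0.7 (expiry=62+3=65). clock=62
Op 19: tick 1 -> clock=63.
Op 20: tick 3 -> clock=66. purged={c.com}
Op 21: insert b.com -> 10.0.0.5 (expiry=66+3=69). clock=66
Op 22: tick 4 -> clock=70. purged={b.com}
Op 23: tick 12 -> clock=82.
Op 24: tick 2 -> clock=84.
Op 25: tick 13 -> clock=97.
Op 26: tick 13 -> clock=110.
Final clock = 110
Final cache (unexpired): {} -> size=0

Answer: clock=110 cache_size=0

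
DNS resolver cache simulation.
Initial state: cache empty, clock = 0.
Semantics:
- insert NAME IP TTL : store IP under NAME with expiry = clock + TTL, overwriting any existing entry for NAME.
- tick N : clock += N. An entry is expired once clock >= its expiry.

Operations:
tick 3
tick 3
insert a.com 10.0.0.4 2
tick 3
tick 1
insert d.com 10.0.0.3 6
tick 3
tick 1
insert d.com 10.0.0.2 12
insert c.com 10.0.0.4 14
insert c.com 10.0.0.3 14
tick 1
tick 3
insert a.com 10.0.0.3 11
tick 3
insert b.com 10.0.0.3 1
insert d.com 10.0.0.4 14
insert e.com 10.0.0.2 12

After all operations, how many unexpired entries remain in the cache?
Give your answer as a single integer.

Op 1: tick 3 -> clock=3.
Op 2: tick 3 -> clock=6.
Op 3: insert a.com -> 10.0.0.4 (expiry=6+2=8). clock=6
Op 4: tick 3 -> clock=9. purged={a.com}
Op 5: tick 1 -> clock=10.
Op 6: insert d.com -> 10.0.0.3 (expiry=10+6=16). clock=10
Op 7: tick 3 -> clock=13.
Op 8: tick 1 -> clock=14.
Op 9: insert d.com -> 10.0.0.2 (expiry=14+12=26). clock=14
Op 10: insert c.com -> 10.0.0.4 (expiry=14+14=28). clock=14
Op 11: insert c.com -> 10.0.0.3 (expiry=14+14=28). clock=14
Op 12: tick 1 -> clock=15.
Op 13: tick 3 -> clock=18.
Op 14: insert a.com -> 10.0.0.3 (expiry=18+11=29). clock=18
Op 15: tick 3 -> clock=21.
Op 16: insert b.com -> 10.0.0.3 (expiry=21+1=22). clock=21
Op 17: insert d.com -> 10.0.0.4 (expiry=21+14=35). clock=21
Op 18: insert e.com -> 10.0.0.2 (expiry=21+12=33). clock=21
Final cache (unexpired): {a.com,b.com,c.com,d.com,e.com} -> size=5

Answer: 5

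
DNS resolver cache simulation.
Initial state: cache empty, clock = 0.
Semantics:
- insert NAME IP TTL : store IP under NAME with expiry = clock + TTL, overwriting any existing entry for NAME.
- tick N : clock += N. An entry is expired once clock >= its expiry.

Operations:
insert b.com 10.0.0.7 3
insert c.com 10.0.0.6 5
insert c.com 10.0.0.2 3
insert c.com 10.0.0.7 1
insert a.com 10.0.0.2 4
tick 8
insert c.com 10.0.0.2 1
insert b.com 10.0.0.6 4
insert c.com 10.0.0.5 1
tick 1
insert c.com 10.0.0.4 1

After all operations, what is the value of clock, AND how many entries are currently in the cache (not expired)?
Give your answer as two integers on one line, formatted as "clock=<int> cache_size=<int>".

Op 1: insert b.com -> 10.0.0.7 (expiry=0+3=3). clock=0
Op 2: insert c.com -> 10.0.0.6 (expiry=0+5=5). clock=0
Op 3: insert c.com -> 10.0.0.2 (expiry=0+3=3). clock=0
Op 4: insert c.com -> 10.0.0.7 (expiry=0+1=1). clock=0
Op 5: insert a.com -> 10.0.0.2 (expiry=0+4=4). clock=0
Op 6: tick 8 -> clock=8. purged={a.com,b.com,c.com}
Op 7: insert c.com -> 10.0.0.2 (expiry=8+1=9). clock=8
Op 8: insert b.com -> 10.0.0.6 (expiry=8+4=12). clock=8
Op 9: insert c.com -> 10.0.0.5 (expiry=8+1=9). clock=8
Op 10: tick 1 -> clock=9. purged={c.com}
Op 11: insert c.com -> 10.0.0.4 (expiry=9+1=10). clock=9
Final clock = 9
Final cache (unexpired): {b.com,c.com} -> size=2

Answer: clock=9 cache_size=2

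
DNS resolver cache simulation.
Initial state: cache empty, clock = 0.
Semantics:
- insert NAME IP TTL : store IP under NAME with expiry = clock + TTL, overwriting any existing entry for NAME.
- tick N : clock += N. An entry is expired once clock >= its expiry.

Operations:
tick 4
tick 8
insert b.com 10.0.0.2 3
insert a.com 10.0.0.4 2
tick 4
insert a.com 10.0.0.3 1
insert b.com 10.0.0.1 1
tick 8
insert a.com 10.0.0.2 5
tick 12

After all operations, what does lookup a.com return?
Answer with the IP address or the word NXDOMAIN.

Op 1: tick 4 -> clock=4.
Op 2: tick 8 -> clock=12.
Op 3: insert b.com -> 10.0.0.2 (expiry=12+3=15). clock=12
Op 4: insert a.com -> 10.0.0.4 (expiry=12+2=14). clock=12
Op 5: tick 4 -> clock=16. purged={a.com,b.com}
Op 6: insert a.com -> 10.0.0.3 (expiry=16+1=17). clock=16
Op 7: insert b.com -> 10.0.0.1 (expiry=16+1=17). clock=16
Op 8: tick 8 -> clock=24. purged={a.com,b.com}
Op 9: insert a.com -> 10.0.0.2 (expiry=24+5=29). clock=24
Op 10: tick 12 -> clock=36. purged={a.com}
lookup a.com: not in cache (expired or never inserted)

Answer: NXDOMAIN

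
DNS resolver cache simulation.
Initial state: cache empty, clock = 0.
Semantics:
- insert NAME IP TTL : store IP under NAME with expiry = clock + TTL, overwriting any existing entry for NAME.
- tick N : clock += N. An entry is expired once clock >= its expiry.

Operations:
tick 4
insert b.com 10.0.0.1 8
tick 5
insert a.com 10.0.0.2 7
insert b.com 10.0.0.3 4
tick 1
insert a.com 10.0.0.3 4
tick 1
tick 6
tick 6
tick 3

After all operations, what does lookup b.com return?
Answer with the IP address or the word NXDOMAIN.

Answer: NXDOMAIN

Derivation:
Op 1: tick 4 -> clock=4.
Op 2: insert b.com -> 10.0.0.1 (expiry=4+8=12). clock=4
Op 3: tick 5 -> clock=9.
Op 4: insert a.com -> 10.0.0.2 (expiry=9+7=16). clock=9
Op 5: insert b.com -> 10.0.0.3 (expiry=9+4=13). clock=9
Op 6: tick 1 -> clock=10.
Op 7: insert a.com -> 10.0.0.3 (expiry=10+4=14). clock=10
Op 8: tick 1 -> clock=11.
Op 9: tick 6 -> clock=17. purged={a.com,b.com}
Op 10: tick 6 -> clock=23.
Op 11: tick 3 -> clock=26.
lookup b.com: not in cache (expired or never inserted)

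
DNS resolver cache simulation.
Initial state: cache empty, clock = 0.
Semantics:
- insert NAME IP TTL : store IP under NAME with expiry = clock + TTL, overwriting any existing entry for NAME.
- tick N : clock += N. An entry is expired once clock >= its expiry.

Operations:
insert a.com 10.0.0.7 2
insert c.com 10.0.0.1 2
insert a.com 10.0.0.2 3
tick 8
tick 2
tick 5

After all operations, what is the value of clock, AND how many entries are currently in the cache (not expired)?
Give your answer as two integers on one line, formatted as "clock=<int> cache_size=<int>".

Answer: clock=15 cache_size=0

Derivation:
Op 1: insert a.com -> 10.0.0.7 (expiry=0+2=2). clock=0
Op 2: insert c.com -> 10.0.0.1 (expiry=0+2=2). clock=0
Op 3: insert a.com -> 10.0.0.2 (expiry=0+3=3). clock=0
Op 4: tick 8 -> clock=8. purged={a.com,c.com}
Op 5: tick 2 -> clock=10.
Op 6: tick 5 -> clock=15.
Final clock = 15
Final cache (unexpired): {} -> size=0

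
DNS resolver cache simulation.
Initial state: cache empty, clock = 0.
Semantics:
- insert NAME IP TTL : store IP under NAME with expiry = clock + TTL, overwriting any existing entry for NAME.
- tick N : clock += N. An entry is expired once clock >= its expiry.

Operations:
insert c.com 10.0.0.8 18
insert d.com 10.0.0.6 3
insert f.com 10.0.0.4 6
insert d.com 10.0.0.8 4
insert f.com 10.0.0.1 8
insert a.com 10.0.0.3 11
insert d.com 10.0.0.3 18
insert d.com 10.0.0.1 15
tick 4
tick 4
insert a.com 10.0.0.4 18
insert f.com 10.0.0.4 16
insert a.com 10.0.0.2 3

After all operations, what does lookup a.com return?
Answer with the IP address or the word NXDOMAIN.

Answer: 10.0.0.2

Derivation:
Op 1: insert c.com -> 10.0.0.8 (expiry=0+18=18). clock=0
Op 2: insert d.com -> 10.0.0.6 (expiry=0+3=3). clock=0
Op 3: insert f.com -> 10.0.0.4 (expiry=0+6=6). clock=0
Op 4: insert d.com -> 10.0.0.8 (expiry=0+4=4). clock=0
Op 5: insert f.com -> 10.0.0.1 (expiry=0+8=8). clock=0
Op 6: insert a.com -> 10.0.0.3 (expiry=0+11=11). clock=0
Op 7: insert d.com -> 10.0.0.3 (expiry=0+18=18). clock=0
Op 8: insert d.com -> 10.0.0.1 (expiry=0+15=15). clock=0
Op 9: tick 4 -> clock=4.
Op 10: tick 4 -> clock=8. purged={f.com}
Op 11: insert a.com -> 10.0.0.4 (expiry=8+18=26). clock=8
Op 12: insert f.com -> 10.0.0.4 (expiry=8+16=24). clock=8
Op 13: insert a.com -> 10.0.0.2 (expiry=8+3=11). clock=8
lookup a.com: present, ip=10.0.0.2 expiry=11 > clock=8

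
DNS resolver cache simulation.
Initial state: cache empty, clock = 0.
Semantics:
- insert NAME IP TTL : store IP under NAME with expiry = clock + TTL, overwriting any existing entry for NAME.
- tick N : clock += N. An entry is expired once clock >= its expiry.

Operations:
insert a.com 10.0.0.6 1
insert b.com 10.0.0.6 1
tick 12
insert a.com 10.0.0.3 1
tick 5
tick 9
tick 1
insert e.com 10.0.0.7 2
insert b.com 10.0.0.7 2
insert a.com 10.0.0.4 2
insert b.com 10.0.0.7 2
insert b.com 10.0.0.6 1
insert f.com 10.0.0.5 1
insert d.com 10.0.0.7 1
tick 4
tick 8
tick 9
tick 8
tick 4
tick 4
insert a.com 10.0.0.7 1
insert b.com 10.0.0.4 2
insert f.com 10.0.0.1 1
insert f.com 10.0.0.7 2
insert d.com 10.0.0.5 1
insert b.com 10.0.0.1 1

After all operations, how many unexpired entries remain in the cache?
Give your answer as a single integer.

Answer: 4

Derivation:
Op 1: insert a.com -> 10.0.0.6 (expiry=0+1=1). clock=0
Op 2: insert b.com -> 10.0.0.6 (expiry=0+1=1). clock=0
Op 3: tick 12 -> clock=12. purged={a.com,b.com}
Op 4: insert a.com -> 10.0.0.3 (expiry=12+1=13). clock=12
Op 5: tick 5 -> clock=17. purged={a.com}
Op 6: tick 9 -> clock=26.
Op 7: tick 1 -> clock=27.
Op 8: insert e.com -> 10.0.0.7 (expiry=27+2=29). clock=27
Op 9: insert b.com -> 10.0.0.7 (expiry=27+2=29). clock=27
Op 10: insert a.com -> 10.0.0.4 (expiry=27+2=29). clock=27
Op 11: insert b.com -> 10.0.0.7 (expiry=27+2=29). clock=27
Op 12: insert b.com -> 10.0.0.6 (expiry=27+1=28). clock=27
Op 13: insert f.com -> 10.0.0.5 (expiry=27+1=28). clock=27
Op 14: insert d.com -> 10.0.0.7 (expiry=27+1=28). clock=27
Op 15: tick 4 -> clock=31. purged={a.com,b.com,d.com,e.com,f.com}
Op 16: tick 8 -> clock=39.
Op 17: tick 9 -> clock=48.
Op 18: tick 8 -> clock=56.
Op 19: tick 4 -> clock=60.
Op 20: tick 4 -> clock=64.
Op 21: insert a.com -> 10.0.0.7 (expiry=64+1=65). clock=64
Op 22: insert b.com -> 10.0.0.4 (expiry=64+2=66). clock=64
Op 23: insert f.com -> 10.0.0.1 (expiry=64+1=65). clock=64
Op 24: insert f.com -> 10.0.0.7 (expiry=64+2=66). clock=64
Op 25: insert d.com -> 10.0.0.5 (expiry=64+1=65). clock=64
Op 26: insert b.com -> 10.0.0.1 (expiry=64+1=65). clock=64
Final cache (unexpired): {a.com,b.com,d.com,f.com} -> size=4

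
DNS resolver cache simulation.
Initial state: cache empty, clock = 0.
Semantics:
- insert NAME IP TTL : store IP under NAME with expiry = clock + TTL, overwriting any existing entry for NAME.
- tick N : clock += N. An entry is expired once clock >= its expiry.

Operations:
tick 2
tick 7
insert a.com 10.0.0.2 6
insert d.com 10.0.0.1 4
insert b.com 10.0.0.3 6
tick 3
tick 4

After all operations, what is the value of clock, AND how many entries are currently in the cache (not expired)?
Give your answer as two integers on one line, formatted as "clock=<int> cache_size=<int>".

Op 1: tick 2 -> clock=2.
Op 2: tick 7 -> clock=9.
Op 3: insert a.com -> 10.0.0.2 (expiry=9+6=15). clock=9
Op 4: insert d.com -> 10.0.0.1 (expiry=9+4=13). clock=9
Op 5: insert b.com -> 10.0.0.3 (expiry=9+6=15). clock=9
Op 6: tick 3 -> clock=12.
Op 7: tick 4 -> clock=16. purged={a.com,b.com,d.com}
Final clock = 16
Final cache (unexpired): {} -> size=0

Answer: clock=16 cache_size=0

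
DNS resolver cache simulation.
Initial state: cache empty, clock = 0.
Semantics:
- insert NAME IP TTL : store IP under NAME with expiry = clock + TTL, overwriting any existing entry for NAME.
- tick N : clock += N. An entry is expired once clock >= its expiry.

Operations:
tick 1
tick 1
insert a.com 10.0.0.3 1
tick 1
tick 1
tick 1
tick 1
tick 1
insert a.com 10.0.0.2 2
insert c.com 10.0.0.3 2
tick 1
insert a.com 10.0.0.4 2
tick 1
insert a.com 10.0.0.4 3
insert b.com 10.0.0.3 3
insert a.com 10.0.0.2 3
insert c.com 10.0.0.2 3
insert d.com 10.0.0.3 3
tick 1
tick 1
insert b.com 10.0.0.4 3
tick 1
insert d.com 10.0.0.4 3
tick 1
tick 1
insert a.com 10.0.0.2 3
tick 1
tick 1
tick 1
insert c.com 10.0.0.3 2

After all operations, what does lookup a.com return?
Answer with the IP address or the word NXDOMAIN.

Answer: NXDOMAIN

Derivation:
Op 1: tick 1 -> clock=1.
Op 2: tick 1 -> clock=2.
Op 3: insert a.com -> 10.0.0.3 (expiry=2+1=3). clock=2
Op 4: tick 1 -> clock=3. purged={a.com}
Op 5: tick 1 -> clock=4.
Op 6: tick 1 -> clock=5.
Op 7: tick 1 -> clock=6.
Op 8: tick 1 -> clock=7.
Op 9: insert a.com -> 10.0.0.2 (expiry=7+2=9). clock=7
Op 10: insert c.com -> 10.0.0.3 (expiry=7+2=9). clock=7
Op 11: tick 1 -> clock=8.
Op 12: insert a.com -> 10.0.0.4 (expiry=8+2=10). clock=8
Op 13: tick 1 -> clock=9. purged={c.com}
Op 14: insert a.com -> 10.0.0.4 (expiry=9+3=12). clock=9
Op 15: insert b.com -> 10.0.0.3 (expiry=9+3=12). clock=9
Op 16: insert a.com -> 10.0.0.2 (expiry=9+3=12). clock=9
Op 17: insert c.com -> 10.0.0.2 (expiry=9+3=12). clock=9
Op 18: insert d.com -> 10.0.0.3 (expiry=9+3=12). clock=9
Op 19: tick 1 -> clock=10.
Op 20: tick 1 -> clock=11.
Op 21: insert b.com -> 10.0.0.4 (expiry=11+3=14). clock=11
Op 22: tick 1 -> clock=12. purged={a.com,c.com,d.com}
Op 23: insert d.com -> 10.0.0.4 (expiry=12+3=15). clock=12
Op 24: tick 1 -> clock=13.
Op 25: tick 1 -> clock=14. purged={b.com}
Op 26: insert a.com -> 10.0.0.2 (expiry=14+3=17). clock=14
Op 27: tick 1 -> clock=15. purged={d.com}
Op 28: tick 1 -> clock=16.
Op 29: tick 1 -> clock=17. purged={a.com}
Op 30: insert c.com -> 10.0.0.3 (expiry=17+2=19). clock=17
lookup a.com: not in cache (expired or never inserted)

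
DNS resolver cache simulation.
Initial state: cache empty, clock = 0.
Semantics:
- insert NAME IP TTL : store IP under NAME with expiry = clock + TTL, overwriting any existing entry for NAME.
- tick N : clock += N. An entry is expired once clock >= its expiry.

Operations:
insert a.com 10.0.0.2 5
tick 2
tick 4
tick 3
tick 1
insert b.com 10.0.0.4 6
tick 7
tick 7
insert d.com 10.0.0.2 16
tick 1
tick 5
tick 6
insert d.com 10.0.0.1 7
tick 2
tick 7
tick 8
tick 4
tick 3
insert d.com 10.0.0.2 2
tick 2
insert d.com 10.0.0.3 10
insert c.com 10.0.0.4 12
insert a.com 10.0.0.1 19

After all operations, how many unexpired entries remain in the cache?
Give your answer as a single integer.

Op 1: insert a.com -> 10.0.0.2 (expiry=0+5=5). clock=0
Op 2: tick 2 -> clock=2.
Op 3: tick 4 -> clock=6. purged={a.com}
Op 4: tick 3 -> clock=9.
Op 5: tick 1 -> clock=10.
Op 6: insert b.com -> 10.0.0.4 (expiry=10+6=16). clock=10
Op 7: tick 7 -> clock=17. purged={b.com}
Op 8: tick 7 -> clock=24.
Op 9: insert d.com -> 10.0.0.2 (expiry=24+16=40). clock=24
Op 10: tick 1 -> clock=25.
Op 11: tick 5 -> clock=30.
Op 12: tick 6 -> clock=36.
Op 13: insert d.com -> 10.0.0.1 (expiry=36+7=43). clock=36
Op 14: tick 2 -> clock=38.
Op 15: tick 7 -> clock=45. purged={d.com}
Op 16: tick 8 -> clock=53.
Op 17: tick 4 -> clock=57.
Op 18: tick 3 -> clock=60.
Op 19: insert d.com -> 10.0.0.2 (expiry=60+2=62). clock=60
Op 20: tick 2 -> clock=62. purged={d.com}
Op 21: insert d.com -> 10.0.0.3 (expiry=62+10=72). clock=62
Op 22: insert c.com -> 10.0.0.4 (expiry=62+12=74). clock=62
Op 23: insert a.com -> 10.0.0.1 (expiry=62+19=81). clock=62
Final cache (unexpired): {a.com,c.com,d.com} -> size=3

Answer: 3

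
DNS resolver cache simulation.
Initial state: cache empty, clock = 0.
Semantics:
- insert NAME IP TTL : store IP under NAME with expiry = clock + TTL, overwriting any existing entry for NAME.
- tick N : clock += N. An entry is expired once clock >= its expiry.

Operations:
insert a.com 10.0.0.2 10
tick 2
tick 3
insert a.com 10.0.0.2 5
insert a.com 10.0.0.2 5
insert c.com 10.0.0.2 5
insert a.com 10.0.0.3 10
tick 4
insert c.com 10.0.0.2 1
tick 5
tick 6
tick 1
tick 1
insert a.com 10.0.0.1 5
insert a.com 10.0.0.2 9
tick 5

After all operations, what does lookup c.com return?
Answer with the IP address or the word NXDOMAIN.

Answer: NXDOMAIN

Derivation:
Op 1: insert a.com -> 10.0.0.2 (expiry=0+10=10). clock=0
Op 2: tick 2 -> clock=2.
Op 3: tick 3 -> clock=5.
Op 4: insert a.com -> 10.0.0.2 (expiry=5+5=10). clock=5
Op 5: insert a.com -> 10.0.0.2 (expiry=5+5=10). clock=5
Op 6: insert c.com -> 10.0.0.2 (expiry=5+5=10). clock=5
Op 7: insert a.com -> 10.0.0.3 (expiry=5+10=15). clock=5
Op 8: tick 4 -> clock=9.
Op 9: insert c.com -> 10.0.0.2 (expiry=9+1=10). clock=9
Op 10: tick 5 -> clock=14. purged={c.com}
Op 11: tick 6 -> clock=20. purged={a.com}
Op 12: tick 1 -> clock=21.
Op 13: tick 1 -> clock=22.
Op 14: insert a.com -> 10.0.0.1 (expiry=22+5=27). clock=22
Op 15: insert a.com -> 10.0.0.2 (expiry=22+9=31). clock=22
Op 16: tick 5 -> clock=27.
lookup c.com: not in cache (expired or never inserted)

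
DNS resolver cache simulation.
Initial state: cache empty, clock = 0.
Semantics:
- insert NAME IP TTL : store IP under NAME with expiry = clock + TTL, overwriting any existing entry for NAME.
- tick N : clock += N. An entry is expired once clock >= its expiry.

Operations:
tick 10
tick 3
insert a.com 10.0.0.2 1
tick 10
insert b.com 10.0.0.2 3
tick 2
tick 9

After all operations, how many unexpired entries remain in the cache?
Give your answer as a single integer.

Op 1: tick 10 -> clock=10.
Op 2: tick 3 -> clock=13.
Op 3: insert a.com -> 10.0.0.2 (expiry=13+1=14). clock=13
Op 4: tick 10 -> clock=23. purged={a.com}
Op 5: insert b.com -> 10.0.0.2 (expiry=23+3=26). clock=23
Op 6: tick 2 -> clock=25.
Op 7: tick 9 -> clock=34. purged={b.com}
Final cache (unexpired): {} -> size=0

Answer: 0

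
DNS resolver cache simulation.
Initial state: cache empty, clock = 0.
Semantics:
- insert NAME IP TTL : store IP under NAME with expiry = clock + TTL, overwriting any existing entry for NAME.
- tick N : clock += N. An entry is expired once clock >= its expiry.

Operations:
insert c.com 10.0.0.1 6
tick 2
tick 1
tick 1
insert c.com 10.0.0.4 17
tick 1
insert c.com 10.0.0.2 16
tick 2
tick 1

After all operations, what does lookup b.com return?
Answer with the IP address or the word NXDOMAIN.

Answer: NXDOMAIN

Derivation:
Op 1: insert c.com -> 10.0.0.1 (expiry=0+6=6). clock=0
Op 2: tick 2 -> clock=2.
Op 3: tick 1 -> clock=3.
Op 4: tick 1 -> clock=4.
Op 5: insert c.com -> 10.0.0.4 (expiry=4+17=21). clock=4
Op 6: tick 1 -> clock=5.
Op 7: insert c.com -> 10.0.0.2 (expiry=5+16=21). clock=5
Op 8: tick 2 -> clock=7.
Op 9: tick 1 -> clock=8.
lookup b.com: not in cache (expired or never inserted)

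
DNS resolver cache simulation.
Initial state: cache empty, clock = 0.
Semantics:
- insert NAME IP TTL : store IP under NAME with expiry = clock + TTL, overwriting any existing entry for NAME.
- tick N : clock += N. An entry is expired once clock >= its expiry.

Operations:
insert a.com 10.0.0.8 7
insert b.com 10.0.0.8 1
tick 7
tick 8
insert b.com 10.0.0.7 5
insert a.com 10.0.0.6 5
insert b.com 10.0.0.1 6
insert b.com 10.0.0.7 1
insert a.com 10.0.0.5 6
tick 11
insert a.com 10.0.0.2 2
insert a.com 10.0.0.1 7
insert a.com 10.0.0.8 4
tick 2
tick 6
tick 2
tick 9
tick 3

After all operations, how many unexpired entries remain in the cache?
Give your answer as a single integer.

Answer: 0

Derivation:
Op 1: insert a.com -> 10.0.0.8 (expiry=0+7=7). clock=0
Op 2: insert b.com -> 10.0.0.8 (expiry=0+1=1). clock=0
Op 3: tick 7 -> clock=7. purged={a.com,b.com}
Op 4: tick 8 -> clock=15.
Op 5: insert b.com -> 10.0.0.7 (expiry=15+5=20). clock=15
Op 6: insert a.com -> 10.0.0.6 (expiry=15+5=20). clock=15
Op 7: insert b.com -> 10.0.0.1 (expiry=15+6=21). clock=15
Op 8: insert b.com -> 10.0.0.7 (expiry=15+1=16). clock=15
Op 9: insert a.com -> 10.0.0.5 (expiry=15+6=21). clock=15
Op 10: tick 11 -> clock=26. purged={a.com,b.com}
Op 11: insert a.com -> 10.0.0.2 (expiry=26+2=28). clock=26
Op 12: insert a.com -> 10.0.0.1 (expiry=26+7=33). clock=26
Op 13: insert a.com -> 10.0.0.8 (expiry=26+4=30). clock=26
Op 14: tick 2 -> clock=28.
Op 15: tick 6 -> clock=34. purged={a.com}
Op 16: tick 2 -> clock=36.
Op 17: tick 9 -> clock=45.
Op 18: tick 3 -> clock=48.
Final cache (unexpired): {} -> size=0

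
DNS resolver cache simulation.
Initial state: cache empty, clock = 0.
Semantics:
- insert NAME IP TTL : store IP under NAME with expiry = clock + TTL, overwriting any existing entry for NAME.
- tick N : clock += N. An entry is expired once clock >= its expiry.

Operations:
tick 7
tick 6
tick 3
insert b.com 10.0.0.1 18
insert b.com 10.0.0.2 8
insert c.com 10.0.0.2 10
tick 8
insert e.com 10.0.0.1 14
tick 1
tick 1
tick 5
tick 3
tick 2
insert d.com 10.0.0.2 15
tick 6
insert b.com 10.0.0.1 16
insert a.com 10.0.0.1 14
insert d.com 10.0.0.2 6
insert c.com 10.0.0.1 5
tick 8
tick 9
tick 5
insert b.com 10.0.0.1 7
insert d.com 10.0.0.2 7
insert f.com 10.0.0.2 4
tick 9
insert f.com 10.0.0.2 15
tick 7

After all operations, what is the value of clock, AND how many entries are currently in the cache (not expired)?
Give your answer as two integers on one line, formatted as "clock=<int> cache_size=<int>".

Answer: clock=80 cache_size=1

Derivation:
Op 1: tick 7 -> clock=7.
Op 2: tick 6 -> clock=13.
Op 3: tick 3 -> clock=16.
Op 4: insert b.com -> 10.0.0.1 (expiry=16+18=34). clock=16
Op 5: insert b.com -> 10.0.0.2 (expiry=16+8=24). clock=16
Op 6: insert c.com -> 10.0.0.2 (expiry=16+10=26). clock=16
Op 7: tick 8 -> clock=24. purged={b.com}
Op 8: insert e.com -> 10.0.0.1 (expiry=24+14=38). clock=24
Op 9: tick 1 -> clock=25.
Op 10: tick 1 -> clock=26. purged={c.com}
Op 11: tick 5 -> clock=31.
Op 12: tick 3 -> clock=34.
Op 13: tick 2 -> clock=36.
Op 14: insert d.com -> 10.0.0.2 (expiry=36+15=51). clock=36
Op 15: tick 6 -> clock=42. purged={e.com}
Op 16: insert b.com -> 10.0.0.1 (expiry=42+16=58). clock=42
Op 17: insert a.com -> 10.0.0.1 (expiry=42+14=56). clock=42
Op 18: insert d.com -> 10.0.0.2 (expiry=42+6=48). clock=42
Op 19: insert c.com -> 10.0.0.1 (expiry=42+5=47). clock=42
Op 20: tick 8 -> clock=50. purged={c.com,d.com}
Op 21: tick 9 -> clock=59. purged={a.com,b.com}
Op 22: tick 5 -> clock=64.
Op 23: insert b.com -> 10.0.0.1 (expiry=64+7=71). clock=64
Op 24: insert d.com -> 10.0.0.2 (expiry=64+7=71). clock=64
Op 25: insert f.com -> 10.0.0.2 (expiry=64+4=68). clock=64
Op 26: tick 9 -> clock=73. purged={b.com,d.com,f.com}
Op 27: insert f.com -> 10.0.0.2 (expiry=73+15=88). clock=73
Op 28: tick 7 -> clock=80.
Final clock = 80
Final cache (unexpired): {f.com} -> size=1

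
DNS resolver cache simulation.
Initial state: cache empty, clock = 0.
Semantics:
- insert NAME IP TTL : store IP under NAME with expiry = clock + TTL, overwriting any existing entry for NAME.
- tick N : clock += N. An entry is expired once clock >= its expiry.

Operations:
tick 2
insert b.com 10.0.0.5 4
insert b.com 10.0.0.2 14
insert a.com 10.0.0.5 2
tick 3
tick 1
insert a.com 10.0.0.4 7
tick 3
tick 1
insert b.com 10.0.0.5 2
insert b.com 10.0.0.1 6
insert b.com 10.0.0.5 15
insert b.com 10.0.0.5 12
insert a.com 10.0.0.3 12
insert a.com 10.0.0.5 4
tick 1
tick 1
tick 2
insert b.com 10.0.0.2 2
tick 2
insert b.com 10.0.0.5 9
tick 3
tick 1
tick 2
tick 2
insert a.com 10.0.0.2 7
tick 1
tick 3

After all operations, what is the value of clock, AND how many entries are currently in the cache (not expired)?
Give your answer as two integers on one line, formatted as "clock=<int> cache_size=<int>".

Answer: clock=28 cache_size=1

Derivation:
Op 1: tick 2 -> clock=2.
Op 2: insert b.com -> 10.0.0.5 (expiry=2+4=6). clock=2
Op 3: insert b.com -> 10.0.0.2 (expiry=2+14=16). clock=2
Op 4: insert a.com -> 10.0.0.5 (expiry=2+2=4). clock=2
Op 5: tick 3 -> clock=5. purged={a.com}
Op 6: tick 1 -> clock=6.
Op 7: insert a.com -> 10.0.0.4 (expiry=6+7=13). clock=6
Op 8: tick 3 -> clock=9.
Op 9: tick 1 -> clock=10.
Op 10: insert b.com -> 10.0.0.5 (expiry=10+2=12). clock=10
Op 11: insert b.com -> 10.0.0.1 (expiry=10+6=16). clock=10
Op 12: insert b.com -> 10.0.0.5 (expiry=10+15=25). clock=10
Op 13: insert b.com -> 10.0.0.5 (expiry=10+12=22). clock=10
Op 14: insert a.com -> 10.0.0.3 (expiry=10+12=22). clock=10
Op 15: insert a.com -> 10.0.0.5 (expiry=10+4=14). clock=10
Op 16: tick 1 -> clock=11.
Op 17: tick 1 -> clock=12.
Op 18: tick 2 -> clock=14. purged={a.com}
Op 19: insert b.com -> 10.0.0.2 (expiry=14+2=16). clock=14
Op 20: tick 2 -> clock=16. purged={b.com}
Op 21: insert b.com -> 10.0.0.5 (expiry=16+9=25). clock=16
Op 22: tick 3 -> clock=19.
Op 23: tick 1 -> clock=20.
Op 24: tick 2 -> clock=22.
Op 25: tick 2 -> clock=24.
Op 26: insert a.com -> 10.0.0.2 (expiry=24+7=31). clock=24
Op 27: tick 1 -> clock=25. purged={b.com}
Op 28: tick 3 -> clock=28.
Final clock = 28
Final cache (unexpired): {a.com} -> size=1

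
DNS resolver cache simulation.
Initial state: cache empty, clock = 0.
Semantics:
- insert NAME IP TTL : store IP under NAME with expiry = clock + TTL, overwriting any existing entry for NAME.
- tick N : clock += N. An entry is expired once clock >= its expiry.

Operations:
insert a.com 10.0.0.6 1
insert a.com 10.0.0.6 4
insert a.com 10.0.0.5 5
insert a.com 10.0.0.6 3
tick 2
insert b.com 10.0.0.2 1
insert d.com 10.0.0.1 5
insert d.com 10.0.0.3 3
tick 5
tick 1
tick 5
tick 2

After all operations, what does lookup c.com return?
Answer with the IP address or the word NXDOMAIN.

Answer: NXDOMAIN

Derivation:
Op 1: insert a.com -> 10.0.0.6 (expiry=0+1=1). clock=0
Op 2: insert a.com -> 10.0.0.6 (expiry=0+4=4). clock=0
Op 3: insert a.com -> 10.0.0.5 (expiry=0+5=5). clock=0
Op 4: insert a.com -> 10.0.0.6 (expiry=0+3=3). clock=0
Op 5: tick 2 -> clock=2.
Op 6: insert b.com -> 10.0.0.2 (expiry=2+1=3). clock=2
Op 7: insert d.com -> 10.0.0.1 (expiry=2+5=7). clock=2
Op 8: insert d.com -> 10.0.0.3 (expiry=2+3=5). clock=2
Op 9: tick 5 -> clock=7. purged={a.com,b.com,d.com}
Op 10: tick 1 -> clock=8.
Op 11: tick 5 -> clock=13.
Op 12: tick 2 -> clock=15.
lookup c.com: not in cache (expired or never inserted)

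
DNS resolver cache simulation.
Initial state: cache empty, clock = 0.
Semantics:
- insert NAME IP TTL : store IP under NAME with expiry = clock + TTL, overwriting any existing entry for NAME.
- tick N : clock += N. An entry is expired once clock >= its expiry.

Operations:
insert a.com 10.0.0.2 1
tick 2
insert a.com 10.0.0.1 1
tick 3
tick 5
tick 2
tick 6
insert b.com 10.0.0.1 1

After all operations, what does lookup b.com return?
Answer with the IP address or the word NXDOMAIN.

Op 1: insert a.com -> 10.0.0.2 (expiry=0+1=1). clock=0
Op 2: tick 2 -> clock=2. purged={a.com}
Op 3: insert a.com -> 10.0.0.1 (expiry=2+1=3). clock=2
Op 4: tick 3 -> clock=5. purged={a.com}
Op 5: tick 5 -> clock=10.
Op 6: tick 2 -> clock=12.
Op 7: tick 6 -> clock=18.
Op 8: insert b.com -> 10.0.0.1 (expiry=18+1=19). clock=18
lookup b.com: present, ip=10.0.0.1 expiry=19 > clock=18

Answer: 10.0.0.1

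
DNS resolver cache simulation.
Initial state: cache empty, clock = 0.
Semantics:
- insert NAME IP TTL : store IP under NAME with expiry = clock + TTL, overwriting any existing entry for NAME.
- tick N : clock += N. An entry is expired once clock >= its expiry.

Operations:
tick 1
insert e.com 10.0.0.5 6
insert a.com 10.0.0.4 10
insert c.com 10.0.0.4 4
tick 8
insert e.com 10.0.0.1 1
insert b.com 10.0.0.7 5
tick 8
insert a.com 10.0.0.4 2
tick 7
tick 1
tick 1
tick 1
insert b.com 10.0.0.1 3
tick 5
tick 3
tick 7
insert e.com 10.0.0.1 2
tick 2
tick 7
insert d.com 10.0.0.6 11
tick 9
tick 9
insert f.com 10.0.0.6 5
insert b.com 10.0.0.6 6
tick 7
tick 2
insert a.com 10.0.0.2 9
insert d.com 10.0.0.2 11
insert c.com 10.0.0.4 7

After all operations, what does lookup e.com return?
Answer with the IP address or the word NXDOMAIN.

Answer: NXDOMAIN

Derivation:
Op 1: tick 1 -> clock=1.
Op 2: insert e.com -> 10.0.0.5 (expiry=1+6=7). clock=1
Op 3: insert a.com -> 10.0.0.4 (expiry=1+10=11). clock=1
Op 4: insert c.com -> 10.0.0.4 (expiry=1+4=5). clock=1
Op 5: tick 8 -> clock=9. purged={c.com,e.com}
Op 6: insert e.com -> 10.0.0.1 (expiry=9+1=10). clock=9
Op 7: insert b.com -> 10.0.0.7 (expiry=9+5=14). clock=9
Op 8: tick 8 -> clock=17. purged={a.com,b.com,e.com}
Op 9: insert a.com -> 10.0.0.4 (expiry=17+2=19). clock=17
Op 10: tick 7 -> clock=24. purged={a.com}
Op 11: tick 1 -> clock=25.
Op 12: tick 1 -> clock=26.
Op 13: tick 1 -> clock=27.
Op 14: insert b.com -> 10.0.0.1 (expiry=27+3=30). clock=27
Op 15: tick 5 -> clock=32. purged={b.com}
Op 16: tick 3 -> clock=35.
Op 17: tick 7 -> clock=42.
Op 18: insert e.com -> 10.0.0.1 (expiry=42+2=44). clock=42
Op 19: tick 2 -> clock=44. purged={e.com}
Op 20: tick 7 -> clock=51.
Op 21: insert d.com -> 10.0.0.6 (expiry=51+11=62). clock=51
Op 22: tick 9 -> clock=60.
Op 23: tick 9 -> clock=69. purged={d.com}
Op 24: insert f.com -> 10.0.0.6 (expiry=69+5=74). clock=69
Op 25: insert b.com -> 10.0.0.6 (expiry=69+6=75). clock=69
Op 26: tick 7 -> clock=76. purged={b.com,f.com}
Op 27: tick 2 -> clock=78.
Op 28: insert a.com -> 10.0.0.2 (expiry=78+9=87). clock=78
Op 29: insert d.com -> 10.0.0.2 (expiry=78+11=89). clock=78
Op 30: insert c.com -> 10.0.0.4 (expiry=78+7=85). clock=78
lookup e.com: not in cache (expired or never inserted)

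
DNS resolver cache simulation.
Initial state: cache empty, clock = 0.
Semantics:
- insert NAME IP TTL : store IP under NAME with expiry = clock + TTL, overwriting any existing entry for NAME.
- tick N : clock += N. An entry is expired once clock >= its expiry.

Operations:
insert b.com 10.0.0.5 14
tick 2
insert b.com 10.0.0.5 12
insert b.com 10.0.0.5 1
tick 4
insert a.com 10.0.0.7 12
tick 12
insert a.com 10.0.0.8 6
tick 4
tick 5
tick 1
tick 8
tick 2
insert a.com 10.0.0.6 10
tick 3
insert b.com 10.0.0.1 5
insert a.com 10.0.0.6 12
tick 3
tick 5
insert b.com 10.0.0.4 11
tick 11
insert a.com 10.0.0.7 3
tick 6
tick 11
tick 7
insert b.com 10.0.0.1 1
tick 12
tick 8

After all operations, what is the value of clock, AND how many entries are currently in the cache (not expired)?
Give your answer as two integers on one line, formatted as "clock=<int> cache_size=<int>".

Answer: clock=104 cache_size=0

Derivation:
Op 1: insert b.com -> 10.0.0.5 (expiry=0+14=14). clock=0
Op 2: tick 2 -> clock=2.
Op 3: insert b.com -> 10.0.0.5 (expiry=2+12=14). clock=2
Op 4: insert b.com -> 10.0.0.5 (expiry=2+1=3). clock=2
Op 5: tick 4 -> clock=6. purged={b.com}
Op 6: insert a.com -> 10.0.0.7 (expiry=6+12=18). clock=6
Op 7: tick 12 -> clock=18. purged={a.com}
Op 8: insert a.com -> 10.0.0.8 (expiry=18+6=24). clock=18
Op 9: tick 4 -> clock=22.
Op 10: tick 5 -> clock=27. purged={a.com}
Op 11: tick 1 -> clock=28.
Op 12: tick 8 -> clock=36.
Op 13: tick 2 -> clock=38.
Op 14: insert a.com -> 10.0.0.6 (expiry=38+10=48). clock=38
Op 15: tick 3 -> clock=41.
Op 16: insert b.com -> 10.0.0.1 (expiry=41+5=46). clock=41
Op 17: insert a.com -> 10.0.0.6 (expiry=41+12=53). clock=41
Op 18: tick 3 -> clock=44.
Op 19: tick 5 -> clock=49. purged={b.com}
Op 20: insert b.com -> 10.0.0.4 (expiry=49+11=60). clock=49
Op 21: tick 11 -> clock=60. purged={a.com,b.com}
Op 22: insert a.com -> 10.0.0.7 (expiry=60+3=63). clock=60
Op 23: tick 6 -> clock=66. purged={a.com}
Op 24: tick 11 -> clock=77.
Op 25: tick 7 -> clock=84.
Op 26: insert b.com -> 10.0.0.1 (expiry=84+1=85). clock=84
Op 27: tick 12 -> clock=96. purged={b.com}
Op 28: tick 8 -> clock=104.
Final clock = 104
Final cache (unexpired): {} -> size=0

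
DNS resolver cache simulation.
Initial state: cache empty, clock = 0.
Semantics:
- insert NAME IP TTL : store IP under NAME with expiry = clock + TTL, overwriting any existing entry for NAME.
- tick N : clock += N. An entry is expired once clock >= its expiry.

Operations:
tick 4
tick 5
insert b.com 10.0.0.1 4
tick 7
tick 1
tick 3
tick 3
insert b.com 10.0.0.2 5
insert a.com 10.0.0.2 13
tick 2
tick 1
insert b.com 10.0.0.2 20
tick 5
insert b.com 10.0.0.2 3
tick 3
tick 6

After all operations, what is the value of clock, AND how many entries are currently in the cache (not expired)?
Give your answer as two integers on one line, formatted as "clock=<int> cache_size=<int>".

Op 1: tick 4 -> clock=4.
Op 2: tick 5 -> clock=9.
Op 3: insert b.com -> 10.0.0.1 (expiry=9+4=13). clock=9
Op 4: tick 7 -> clock=16. purged={b.com}
Op 5: tick 1 -> clock=17.
Op 6: tick 3 -> clock=20.
Op 7: tick 3 -> clock=23.
Op 8: insert b.com -> 10.0.0.2 (expiry=23+5=28). clock=23
Op 9: insert a.com -> 10.0.0.2 (expiry=23+13=36). clock=23
Op 10: tick 2 -> clock=25.
Op 11: tick 1 -> clock=26.
Op 12: insert b.com -> 10.0.0.2 (expiry=26+20=46). clock=26
Op 13: tick 5 -> clock=31.
Op 14: insert b.com -> 10.0.0.2 (expiry=31+3=34). clock=31
Op 15: tick 3 -> clock=34. purged={b.com}
Op 16: tick 6 -> clock=40. purged={a.com}
Final clock = 40
Final cache (unexpired): {} -> size=0

Answer: clock=40 cache_size=0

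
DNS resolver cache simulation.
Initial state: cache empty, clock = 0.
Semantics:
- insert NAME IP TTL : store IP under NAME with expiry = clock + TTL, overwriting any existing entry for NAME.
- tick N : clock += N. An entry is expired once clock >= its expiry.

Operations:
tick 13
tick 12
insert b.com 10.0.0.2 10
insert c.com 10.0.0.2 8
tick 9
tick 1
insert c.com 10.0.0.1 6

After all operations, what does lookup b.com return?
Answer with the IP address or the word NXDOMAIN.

Op 1: tick 13 -> clock=13.
Op 2: tick 12 -> clock=25.
Op 3: insert b.com -> 10.0.0.2 (expiry=25+10=35). clock=25
Op 4: insert c.com -> 10.0.0.2 (expiry=25+8=33). clock=25
Op 5: tick 9 -> clock=34. purged={c.com}
Op 6: tick 1 -> clock=35. purged={b.com}
Op 7: insert c.com -> 10.0.0.1 (expiry=35+6=41). clock=35
lookup b.com: not in cache (expired or never inserted)

Answer: NXDOMAIN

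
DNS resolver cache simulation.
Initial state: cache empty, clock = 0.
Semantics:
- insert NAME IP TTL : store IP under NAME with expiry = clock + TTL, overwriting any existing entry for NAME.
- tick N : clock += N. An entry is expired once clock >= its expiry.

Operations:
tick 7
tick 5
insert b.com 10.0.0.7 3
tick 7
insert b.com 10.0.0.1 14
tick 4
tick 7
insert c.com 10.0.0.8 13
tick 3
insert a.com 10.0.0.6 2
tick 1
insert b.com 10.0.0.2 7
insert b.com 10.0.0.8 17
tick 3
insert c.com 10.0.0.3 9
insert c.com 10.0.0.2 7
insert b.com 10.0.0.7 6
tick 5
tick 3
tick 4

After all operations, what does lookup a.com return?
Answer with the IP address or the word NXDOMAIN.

Answer: NXDOMAIN

Derivation:
Op 1: tick 7 -> clock=7.
Op 2: tick 5 -> clock=12.
Op 3: insert b.com -> 10.0.0.7 (expiry=12+3=15). clock=12
Op 4: tick 7 -> clock=19. purged={b.com}
Op 5: insert b.com -> 10.0.0.1 (expiry=19+14=33). clock=19
Op 6: tick 4 -> clock=23.
Op 7: tick 7 -> clock=30.
Op 8: insert c.com -> 10.0.0.8 (expiry=30+13=43). clock=30
Op 9: tick 3 -> clock=33. purged={b.com}
Op 10: insert a.com -> 10.0.0.6 (expiry=33+2=35). clock=33
Op 11: tick 1 -> clock=34.
Op 12: insert b.com -> 10.0.0.2 (expiry=34+7=41). clock=34
Op 13: insert b.com -> 10.0.0.8 (expiry=34+17=51). clock=34
Op 14: tick 3 -> clock=37. purged={a.com}
Op 15: insert c.com -> 10.0.0.3 (expiry=37+9=46). clock=37
Op 16: insert c.com -> 10.0.0.2 (expiry=37+7=44). clock=37
Op 17: insert b.com -> 10.0.0.7 (expiry=37+6=43). clock=37
Op 18: tick 5 -> clock=42.
Op 19: tick 3 -> clock=45. purged={b.com,c.com}
Op 20: tick 4 -> clock=49.
lookup a.com: not in cache (expired or never inserted)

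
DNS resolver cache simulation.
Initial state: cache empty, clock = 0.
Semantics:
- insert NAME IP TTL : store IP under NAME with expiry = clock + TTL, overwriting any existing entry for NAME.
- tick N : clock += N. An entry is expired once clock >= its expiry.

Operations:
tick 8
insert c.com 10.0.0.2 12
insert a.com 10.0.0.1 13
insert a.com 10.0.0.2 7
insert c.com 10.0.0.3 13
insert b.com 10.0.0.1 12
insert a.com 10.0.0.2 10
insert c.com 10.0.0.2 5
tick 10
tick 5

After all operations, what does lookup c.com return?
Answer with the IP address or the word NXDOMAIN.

Answer: NXDOMAIN

Derivation:
Op 1: tick 8 -> clock=8.
Op 2: insert c.com -> 10.0.0.2 (expiry=8+12=20). clock=8
Op 3: insert a.com -> 10.0.0.1 (expiry=8+13=21). clock=8
Op 4: insert a.com -> 10.0.0.2 (expiry=8+7=15). clock=8
Op 5: insert c.com -> 10.0.0.3 (expiry=8+13=21). clock=8
Op 6: insert b.com -> 10.0.0.1 (expiry=8+12=20). clock=8
Op 7: insert a.com -> 10.0.0.2 (expiry=8+10=18). clock=8
Op 8: insert c.com -> 10.0.0.2 (expiry=8+5=13). clock=8
Op 9: tick 10 -> clock=18. purged={a.com,c.com}
Op 10: tick 5 -> clock=23. purged={b.com}
lookup c.com: not in cache (expired or never inserted)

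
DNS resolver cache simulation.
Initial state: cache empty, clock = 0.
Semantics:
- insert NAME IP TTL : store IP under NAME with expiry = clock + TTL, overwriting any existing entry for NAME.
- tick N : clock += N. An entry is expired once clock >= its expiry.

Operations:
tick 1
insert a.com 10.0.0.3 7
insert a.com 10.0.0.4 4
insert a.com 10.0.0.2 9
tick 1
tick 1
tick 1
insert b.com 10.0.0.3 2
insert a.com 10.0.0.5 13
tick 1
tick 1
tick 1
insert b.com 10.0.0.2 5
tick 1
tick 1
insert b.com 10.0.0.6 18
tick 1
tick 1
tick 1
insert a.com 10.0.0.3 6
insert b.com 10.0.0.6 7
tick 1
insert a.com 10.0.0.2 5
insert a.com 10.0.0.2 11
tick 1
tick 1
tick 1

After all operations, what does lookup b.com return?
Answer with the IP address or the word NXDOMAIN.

Op 1: tick 1 -> clock=1.
Op 2: insert a.com -> 10.0.0.3 (expiry=1+7=8). clock=1
Op 3: insert a.com -> 10.0.0.4 (expiry=1+4=5). clock=1
Op 4: insert a.com -> 10.0.0.2 (expiry=1+9=10). clock=1
Op 5: tick 1 -> clock=2.
Op 6: tick 1 -> clock=3.
Op 7: tick 1 -> clock=4.
Op 8: insert b.com -> 10.0.0.3 (expiry=4+2=6). clock=4
Op 9: insert a.com -> 10.0.0.5 (expiry=4+13=17). clock=4
Op 10: tick 1 -> clock=5.
Op 11: tick 1 -> clock=6. purged={b.com}
Op 12: tick 1 -> clock=7.
Op 13: insert b.com -> 10.0.0.2 (expiry=7+5=12). clock=7
Op 14: tick 1 -> clock=8.
Op 15: tick 1 -> clock=9.
Op 16: insert b.com -> 10.0.0.6 (expiry=9+18=27). clock=9
Op 17: tick 1 -> clock=10.
Op 18: tick 1 -> clock=11.
Op 19: tick 1 -> clock=12.
Op 20: insert a.com -> 10.0.0.3 (expiry=12+6=18). clock=12
Op 21: insert b.com -> 10.0.0.6 (expiry=12+7=19). clock=12
Op 22: tick 1 -> clock=13.
Op 23: insert a.com -> 10.0.0.2 (expiry=13+5=18). clock=13
Op 24: insert a.com -> 10.0.0.2 (expiry=13+11=24). clock=13
Op 25: tick 1 -> clock=14.
Op 26: tick 1 -> clock=15.
Op 27: tick 1 -> clock=16.
lookup b.com: present, ip=10.0.0.6 expiry=19 > clock=16

Answer: 10.0.0.6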